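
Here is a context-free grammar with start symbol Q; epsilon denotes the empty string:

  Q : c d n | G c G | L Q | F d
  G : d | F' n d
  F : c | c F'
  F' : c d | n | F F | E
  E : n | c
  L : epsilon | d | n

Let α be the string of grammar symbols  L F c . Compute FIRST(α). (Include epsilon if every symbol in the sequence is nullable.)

{ c, d, n }

Add FIRST(L)\{epsilon} = { d, n }; L is nullable, continue.
Add FIRST(F) = { c }; F is not nullable, stop.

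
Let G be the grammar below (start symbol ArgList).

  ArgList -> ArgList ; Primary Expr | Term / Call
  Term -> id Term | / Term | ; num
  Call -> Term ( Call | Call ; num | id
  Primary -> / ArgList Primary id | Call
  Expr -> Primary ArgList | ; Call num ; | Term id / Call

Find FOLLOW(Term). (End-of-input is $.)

{ (, /, id }

In ArgList -> Term / Call: add FIRST(/ Call) = { / }.
In Term -> id Term: Term is at the end, add FOLLOW(Term) = { (, /, id }.
In Term -> / Term: Term is at the end, add FOLLOW(Term) = { (, /, id }.
In Call -> Term ( Call: add FIRST(( Call) = { ( }.
In Expr -> Term id / Call: add FIRST(id / Call) = { id }.
Union: FOLLOW(Term) = { (, /, id }.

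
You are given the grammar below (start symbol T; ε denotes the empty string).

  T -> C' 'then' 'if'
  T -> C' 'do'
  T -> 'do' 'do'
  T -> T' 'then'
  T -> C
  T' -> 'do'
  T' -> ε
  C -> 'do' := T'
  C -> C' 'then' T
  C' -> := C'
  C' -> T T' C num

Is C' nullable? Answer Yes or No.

No

Nullable nonterminals: T'.
No production of C' has an RHS whose symbols are all nullable, so C' is not nullable.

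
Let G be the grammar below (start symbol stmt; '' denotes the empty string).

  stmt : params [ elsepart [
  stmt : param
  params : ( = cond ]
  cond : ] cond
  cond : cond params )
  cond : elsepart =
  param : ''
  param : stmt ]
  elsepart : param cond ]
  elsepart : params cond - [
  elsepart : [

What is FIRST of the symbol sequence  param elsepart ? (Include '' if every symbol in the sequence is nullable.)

{ (, [, ] }

Add FIRST(param)\{''} = { (, ] }; param is nullable, continue.
Add FIRST(elsepart) = { (, [, ] }; elsepart is not nullable, stop.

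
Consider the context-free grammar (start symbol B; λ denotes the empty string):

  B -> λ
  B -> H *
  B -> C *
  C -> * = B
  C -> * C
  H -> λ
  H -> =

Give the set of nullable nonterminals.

{ B, H }

Directly nullable (have an λ-production): B, H.
No other nonterminal has a production whose RHS symbols are all nullable.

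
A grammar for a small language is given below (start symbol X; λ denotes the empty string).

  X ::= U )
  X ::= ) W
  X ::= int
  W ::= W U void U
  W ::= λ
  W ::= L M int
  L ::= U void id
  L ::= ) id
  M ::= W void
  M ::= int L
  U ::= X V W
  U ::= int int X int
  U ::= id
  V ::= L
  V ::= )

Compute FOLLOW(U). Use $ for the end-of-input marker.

{ $, ), id, int, void }

In X ::= U ): add FIRST()) = { ) }.
In W ::= W U void U: add FIRST(void U) = { void }.
In W ::= W U void U: U is at the end, add FOLLOW(W) = { $, ), id, int, void }.
In L ::= U void id: add FIRST(void id) = { void }.
Union: FOLLOW(U) = { $, ), id, int, void }.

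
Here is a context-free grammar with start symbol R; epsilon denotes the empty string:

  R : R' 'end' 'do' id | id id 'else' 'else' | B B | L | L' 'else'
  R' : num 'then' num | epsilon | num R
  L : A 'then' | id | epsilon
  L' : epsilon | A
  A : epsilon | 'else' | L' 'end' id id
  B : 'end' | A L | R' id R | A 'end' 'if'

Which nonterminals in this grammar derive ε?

Directly nullable (have an epsilon-production): R', L, L', A.
B : A L with every symbol nullable, so B is nullable.
R : B B with every symbol nullable, so R is nullable.

{ A, B, L, L', R, R' }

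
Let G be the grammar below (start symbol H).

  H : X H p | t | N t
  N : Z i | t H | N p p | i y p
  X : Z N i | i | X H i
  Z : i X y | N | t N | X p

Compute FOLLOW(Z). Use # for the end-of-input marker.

In N : Z i: add FIRST(i) = { i }.
In X : Z N i: add FIRST(N i) = { i, t }.
Union: FOLLOW(Z) = { i, t }.

{ i, t }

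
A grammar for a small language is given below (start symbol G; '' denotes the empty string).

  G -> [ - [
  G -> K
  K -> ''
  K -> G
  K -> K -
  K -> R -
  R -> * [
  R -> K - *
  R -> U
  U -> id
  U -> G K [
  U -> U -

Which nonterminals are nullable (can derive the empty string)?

{ G, K }

Directly nullable (have an ''-production): K.
G -> K with every symbol nullable, so G is nullable.
No other nonterminal has a production whose RHS symbols are all nullable.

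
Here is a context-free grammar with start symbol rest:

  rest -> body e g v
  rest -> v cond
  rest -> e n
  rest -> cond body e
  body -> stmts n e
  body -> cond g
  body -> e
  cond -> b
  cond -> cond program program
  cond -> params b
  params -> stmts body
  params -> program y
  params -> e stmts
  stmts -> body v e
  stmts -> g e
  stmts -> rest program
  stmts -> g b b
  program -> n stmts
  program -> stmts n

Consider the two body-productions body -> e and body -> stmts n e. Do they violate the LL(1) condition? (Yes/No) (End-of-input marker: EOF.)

Yes

FIRST(e) = { e } and FIRST(stmts n e) = { b, e, g, n, v }.
Both contain e, so the two alternatives are not disjoint — LL(1) conflict.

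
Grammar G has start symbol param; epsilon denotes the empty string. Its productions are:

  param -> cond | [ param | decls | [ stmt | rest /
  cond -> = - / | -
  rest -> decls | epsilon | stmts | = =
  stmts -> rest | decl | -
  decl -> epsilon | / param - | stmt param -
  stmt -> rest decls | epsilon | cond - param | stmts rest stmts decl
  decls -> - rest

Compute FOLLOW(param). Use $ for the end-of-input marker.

{ $, -, /, =, [ }

param is the start symbol, so $ ∈ FOLLOW(param).
In param -> [ param: param is at the end, add FOLLOW(param) = { $, -, /, =, [ }.
In decl -> / param -: add FIRST(-) = { - }.
In decl -> stmt param -: add FIRST(-) = { - }.
In stmt -> cond - param: param is at the end, add FOLLOW(stmt) = { $, -, /, =, [ }.
Union: FOLLOW(param) = { $, -, /, =, [ }.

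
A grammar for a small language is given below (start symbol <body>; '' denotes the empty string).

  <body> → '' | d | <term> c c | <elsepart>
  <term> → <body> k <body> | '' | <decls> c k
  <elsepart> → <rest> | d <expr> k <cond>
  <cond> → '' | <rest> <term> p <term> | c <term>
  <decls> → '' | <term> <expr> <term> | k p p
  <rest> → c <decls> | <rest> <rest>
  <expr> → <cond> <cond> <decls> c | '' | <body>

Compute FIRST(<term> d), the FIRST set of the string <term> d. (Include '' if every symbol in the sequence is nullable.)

{ c, d, k }

Add FIRST(<term>)\{''} = { c, d, k }; <term> is nullable, continue.
d is a terminal; add {d} and stop.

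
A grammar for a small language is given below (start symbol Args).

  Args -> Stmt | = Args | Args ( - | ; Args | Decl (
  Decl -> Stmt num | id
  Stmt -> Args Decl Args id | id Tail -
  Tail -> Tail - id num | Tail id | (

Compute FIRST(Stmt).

From Stmt -> Args Decl Args id: add FIRST(Args) = { ;, =, id }.
Stmt -> id Tail - contributes {id}.
Union: FIRST(Stmt) = { ;, =, id }.

{ ;, =, id }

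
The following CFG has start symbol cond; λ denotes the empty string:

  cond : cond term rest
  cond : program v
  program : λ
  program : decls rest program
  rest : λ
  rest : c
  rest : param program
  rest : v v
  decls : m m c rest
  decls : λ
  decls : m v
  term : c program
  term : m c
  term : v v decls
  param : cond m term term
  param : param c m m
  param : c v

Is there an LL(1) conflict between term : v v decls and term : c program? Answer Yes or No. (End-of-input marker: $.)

FIRST(v v decls) = { v } and FIRST(c program) = { c }.
The FIRST sets are disjoint and neither alternative is nullable — no conflict.

No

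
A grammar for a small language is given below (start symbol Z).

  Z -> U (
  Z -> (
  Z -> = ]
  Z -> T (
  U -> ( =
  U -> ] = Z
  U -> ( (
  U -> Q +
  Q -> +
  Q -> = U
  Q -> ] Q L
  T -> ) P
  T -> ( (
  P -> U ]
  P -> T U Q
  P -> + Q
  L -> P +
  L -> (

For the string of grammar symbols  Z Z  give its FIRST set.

Add FIRST(Z) = { (, ), +, =, ] }; Z is not nullable, stop.

{ (, ), +, =, ] }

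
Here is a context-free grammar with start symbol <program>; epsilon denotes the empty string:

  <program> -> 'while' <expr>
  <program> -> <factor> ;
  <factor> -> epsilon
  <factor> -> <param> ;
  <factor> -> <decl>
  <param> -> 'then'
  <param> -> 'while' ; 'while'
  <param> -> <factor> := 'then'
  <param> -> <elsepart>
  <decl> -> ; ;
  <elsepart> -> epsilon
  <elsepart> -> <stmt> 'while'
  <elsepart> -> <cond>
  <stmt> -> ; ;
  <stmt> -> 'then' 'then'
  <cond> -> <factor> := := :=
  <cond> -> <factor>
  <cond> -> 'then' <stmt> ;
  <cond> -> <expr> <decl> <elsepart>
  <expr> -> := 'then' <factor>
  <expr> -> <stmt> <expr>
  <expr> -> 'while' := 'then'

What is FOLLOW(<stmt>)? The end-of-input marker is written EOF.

{ 'then', 'while', :=, ; }

In <elsepart> -> <stmt> 'while': add FIRST('while') = { 'while' }.
In <cond> -> 'then' <stmt> ;: add FIRST(;) = { ; }.
In <expr> -> <stmt> <expr>: add FIRST(<expr>) = { 'then', 'while', :=, ; }.
Union: FOLLOW(<stmt>) = { 'then', 'while', :=, ; }.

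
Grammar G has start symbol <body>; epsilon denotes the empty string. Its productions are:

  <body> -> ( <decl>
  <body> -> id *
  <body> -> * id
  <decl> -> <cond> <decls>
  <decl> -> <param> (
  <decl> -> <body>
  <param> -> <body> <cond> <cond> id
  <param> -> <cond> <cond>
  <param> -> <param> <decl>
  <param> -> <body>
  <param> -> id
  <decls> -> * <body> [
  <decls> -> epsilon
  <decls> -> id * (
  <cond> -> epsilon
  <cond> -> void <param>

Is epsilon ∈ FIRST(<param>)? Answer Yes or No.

<param> -> <cond> <cond> and each of <cond>, <cond> is nullable, so <param> ⇒* epsilon.

Yes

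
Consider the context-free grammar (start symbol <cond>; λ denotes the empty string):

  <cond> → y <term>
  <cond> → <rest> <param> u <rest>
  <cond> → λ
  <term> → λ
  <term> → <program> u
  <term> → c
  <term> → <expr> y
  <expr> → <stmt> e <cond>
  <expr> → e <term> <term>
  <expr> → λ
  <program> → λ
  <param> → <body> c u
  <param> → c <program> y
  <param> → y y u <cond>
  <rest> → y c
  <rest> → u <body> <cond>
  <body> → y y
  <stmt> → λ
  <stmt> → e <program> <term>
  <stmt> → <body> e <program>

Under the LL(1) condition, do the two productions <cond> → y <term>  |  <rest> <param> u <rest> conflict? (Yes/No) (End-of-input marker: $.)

FIRST(y <term>) = { y } and FIRST(<rest> <param> u <rest>) = { u, y }.
Both contain y, so the two alternatives are not disjoint — LL(1) conflict.

Yes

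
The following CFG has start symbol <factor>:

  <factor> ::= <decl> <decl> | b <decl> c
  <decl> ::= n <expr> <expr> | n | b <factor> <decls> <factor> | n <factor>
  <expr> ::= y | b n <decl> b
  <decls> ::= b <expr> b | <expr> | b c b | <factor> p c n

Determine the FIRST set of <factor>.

From <factor> ::= <decl> <decl>: add FIRST(<decl>) = { b, n }.
<factor> ::= b <decl> c contributes {b}.
Union: FIRST(<factor>) = { b, n }.

{ b, n }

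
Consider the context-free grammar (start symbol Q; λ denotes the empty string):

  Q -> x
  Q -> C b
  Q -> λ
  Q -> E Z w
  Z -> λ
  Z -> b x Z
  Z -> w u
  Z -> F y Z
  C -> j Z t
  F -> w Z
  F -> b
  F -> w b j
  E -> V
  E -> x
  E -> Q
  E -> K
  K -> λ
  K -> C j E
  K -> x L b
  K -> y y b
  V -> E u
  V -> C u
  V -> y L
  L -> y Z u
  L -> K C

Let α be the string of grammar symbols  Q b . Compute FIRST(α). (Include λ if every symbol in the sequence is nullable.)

Add FIRST(Q)\{λ} = { b, j, u, w, x, y }; Q is nullable, continue.
b is a terminal; add {b} and stop.

{ b, j, u, w, x, y }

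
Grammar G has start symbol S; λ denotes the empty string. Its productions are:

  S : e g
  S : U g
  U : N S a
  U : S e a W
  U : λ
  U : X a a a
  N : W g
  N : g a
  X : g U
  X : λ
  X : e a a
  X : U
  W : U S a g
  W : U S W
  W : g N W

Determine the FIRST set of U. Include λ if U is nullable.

{ a, e, g, λ }

From U : N S a: add FIRST(N) = { a, e, g }.
From U : S e a W: add FIRST(S) = { a, e, g }.
U : λ contributes λ.
From U : X a a a: X nullable, take FIRST(X) ∪ {a} = { a, e, g }.
Union: FIRST(U) = { a, e, g, λ }.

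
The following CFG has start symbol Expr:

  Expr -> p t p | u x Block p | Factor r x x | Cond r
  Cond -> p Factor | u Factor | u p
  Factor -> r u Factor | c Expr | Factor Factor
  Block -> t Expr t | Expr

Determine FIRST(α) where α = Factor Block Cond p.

{ c, r }

Add FIRST(Factor) = { c, r }; Factor is not nullable, stop.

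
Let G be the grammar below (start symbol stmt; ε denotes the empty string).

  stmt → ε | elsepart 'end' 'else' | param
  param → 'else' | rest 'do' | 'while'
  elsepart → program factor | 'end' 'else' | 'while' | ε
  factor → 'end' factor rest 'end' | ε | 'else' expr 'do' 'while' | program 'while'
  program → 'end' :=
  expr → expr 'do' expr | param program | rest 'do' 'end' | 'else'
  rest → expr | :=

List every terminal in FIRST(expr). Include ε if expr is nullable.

From expr → expr 'do' expr: add FIRST(expr) = { 'else', 'while', := }.
From expr → param program: add FIRST(param) = { 'else', 'while', := }.
From expr → rest 'do' 'end': add FIRST(rest) = { 'else', 'while', := }.
expr → 'else' contributes {'else'}.
Union: FIRST(expr) = { 'else', 'while', := }.

{ 'else', 'while', := }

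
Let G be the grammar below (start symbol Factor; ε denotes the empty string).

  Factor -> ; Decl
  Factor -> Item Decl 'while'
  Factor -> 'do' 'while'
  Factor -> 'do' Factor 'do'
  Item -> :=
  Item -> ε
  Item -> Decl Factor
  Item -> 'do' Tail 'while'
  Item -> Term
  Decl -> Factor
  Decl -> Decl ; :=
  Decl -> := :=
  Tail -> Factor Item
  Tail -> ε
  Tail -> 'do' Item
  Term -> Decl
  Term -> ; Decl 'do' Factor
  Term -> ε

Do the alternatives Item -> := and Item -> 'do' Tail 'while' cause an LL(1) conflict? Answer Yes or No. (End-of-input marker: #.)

No

FIRST(:=) = { := } and FIRST('do' Tail 'while') = { 'do' }.
The FIRST sets are disjoint and neither alternative is nullable — no conflict.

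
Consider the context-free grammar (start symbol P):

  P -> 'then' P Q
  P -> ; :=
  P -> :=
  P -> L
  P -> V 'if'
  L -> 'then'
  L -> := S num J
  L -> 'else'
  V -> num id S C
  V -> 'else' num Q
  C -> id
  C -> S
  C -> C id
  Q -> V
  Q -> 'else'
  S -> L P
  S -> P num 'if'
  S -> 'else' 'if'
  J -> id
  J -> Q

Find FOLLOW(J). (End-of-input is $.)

In L -> := S num J: J is at the end, add FOLLOW(L) = { $, 'else', 'if', 'then', :=, ;, id, num }.
Union: FOLLOW(J) = { $, 'else', 'if', 'then', :=, ;, id, num }.

{ $, 'else', 'if', 'then', :=, ;, id, num }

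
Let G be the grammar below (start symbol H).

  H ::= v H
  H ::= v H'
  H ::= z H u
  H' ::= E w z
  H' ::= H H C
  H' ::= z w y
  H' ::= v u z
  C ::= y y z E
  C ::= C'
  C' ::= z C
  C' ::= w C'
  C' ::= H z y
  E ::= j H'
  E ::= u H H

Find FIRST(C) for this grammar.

{ v, w, y, z }

C ::= y y z E contributes {y}.
From C ::= C': add FIRST(C') = { v, w, z }.
Union: FIRST(C) = { v, w, y, z }.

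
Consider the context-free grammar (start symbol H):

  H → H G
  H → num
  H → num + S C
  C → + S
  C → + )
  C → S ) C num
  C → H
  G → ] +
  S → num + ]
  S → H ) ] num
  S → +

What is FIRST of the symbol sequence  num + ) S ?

{ num }

num is a terminal; add {num} and stop.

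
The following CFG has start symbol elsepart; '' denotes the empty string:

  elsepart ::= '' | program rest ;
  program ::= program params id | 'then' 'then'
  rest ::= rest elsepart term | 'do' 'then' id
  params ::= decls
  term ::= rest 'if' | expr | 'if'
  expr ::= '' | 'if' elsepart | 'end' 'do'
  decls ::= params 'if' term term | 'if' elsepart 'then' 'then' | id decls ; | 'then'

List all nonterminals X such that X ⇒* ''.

Directly nullable (have an ''-production): elsepart, expr.
term ::= expr with every symbol nullable, so term is nullable.
No other nonterminal has a production whose RHS symbols are all nullable.

{ elsepart, expr, term }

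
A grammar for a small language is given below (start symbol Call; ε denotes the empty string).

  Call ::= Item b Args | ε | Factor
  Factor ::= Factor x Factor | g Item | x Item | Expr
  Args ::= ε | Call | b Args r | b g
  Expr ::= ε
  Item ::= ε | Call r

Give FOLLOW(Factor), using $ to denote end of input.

In Call ::= Factor: Factor is at the end, add FOLLOW(Call) = { $, r }.
In Factor ::= Factor x Factor: add FIRST(x Factor) = { x }.
In Factor ::= Factor x Factor: Factor is at the end, add FOLLOW(Factor) = { $, r, x }.
Union: FOLLOW(Factor) = { $, r, x }.

{ $, r, x }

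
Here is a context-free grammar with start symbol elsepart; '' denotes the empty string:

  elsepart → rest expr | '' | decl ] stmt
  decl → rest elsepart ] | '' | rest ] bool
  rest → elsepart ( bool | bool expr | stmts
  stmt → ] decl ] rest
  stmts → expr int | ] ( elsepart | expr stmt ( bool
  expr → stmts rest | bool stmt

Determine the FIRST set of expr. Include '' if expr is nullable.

{ ], bool }

From expr → stmts rest: add FIRST(stmts) = { ], bool }.
expr → bool stmt contributes {bool}.
Union: FIRST(expr) = { ], bool }.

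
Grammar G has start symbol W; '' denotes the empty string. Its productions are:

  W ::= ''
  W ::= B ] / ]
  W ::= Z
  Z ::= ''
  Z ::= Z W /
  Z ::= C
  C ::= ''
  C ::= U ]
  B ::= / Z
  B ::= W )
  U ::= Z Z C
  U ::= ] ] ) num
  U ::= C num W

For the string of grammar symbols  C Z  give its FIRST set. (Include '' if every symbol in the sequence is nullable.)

Add FIRST(C)\{''} = { ), /, ], num }; C is nullable, continue.
Add FIRST(Z)\{''} = { ), /, ], num }; Z is nullable, continue.
Every symbol is nullable, so include ''.

{ ), /, ], num, '' }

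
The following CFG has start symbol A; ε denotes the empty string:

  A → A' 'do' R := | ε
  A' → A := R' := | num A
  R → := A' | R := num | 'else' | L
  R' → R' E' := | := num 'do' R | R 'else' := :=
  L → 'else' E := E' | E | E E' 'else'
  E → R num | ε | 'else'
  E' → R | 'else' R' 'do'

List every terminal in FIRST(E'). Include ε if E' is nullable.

From E' → R: add FIRST(R) = { 'else', :=, num, ε } (including ε since R is nullable).
E' → 'else' R' 'do' contributes {'else'}.
Union: FIRST(E') = { 'else', :=, num, ε }.

{ 'else', :=, num, ε }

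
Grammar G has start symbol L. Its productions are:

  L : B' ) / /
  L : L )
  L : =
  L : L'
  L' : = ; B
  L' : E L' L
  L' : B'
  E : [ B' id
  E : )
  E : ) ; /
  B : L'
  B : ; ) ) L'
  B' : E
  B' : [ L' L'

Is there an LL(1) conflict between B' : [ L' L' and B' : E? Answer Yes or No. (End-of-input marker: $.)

FIRST([ L' L') = { [ } and FIRST(E) = { ), [ }.
Both contain [, so the two alternatives are not disjoint — LL(1) conflict.

Yes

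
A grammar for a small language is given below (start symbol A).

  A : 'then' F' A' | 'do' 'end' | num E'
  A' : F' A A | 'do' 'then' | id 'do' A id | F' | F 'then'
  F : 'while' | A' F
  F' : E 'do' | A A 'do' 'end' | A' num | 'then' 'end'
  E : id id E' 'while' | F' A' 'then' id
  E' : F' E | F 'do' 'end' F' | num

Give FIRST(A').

{ 'do', 'then', 'while', id, num }

From A' : F' A A: add FIRST(F') = { 'do', 'then', 'while', id, num }.
A' : 'do' 'then' contributes {'do'}.
A' : id 'do' A id contributes {id}.
From A' : F': add FIRST(F') = { 'do', 'then', 'while', id, num }.
From A' : F 'then': add FIRST(F) = { 'do', 'then', 'while', id, num }.
Union: FIRST(A') = { 'do', 'then', 'while', id, num }.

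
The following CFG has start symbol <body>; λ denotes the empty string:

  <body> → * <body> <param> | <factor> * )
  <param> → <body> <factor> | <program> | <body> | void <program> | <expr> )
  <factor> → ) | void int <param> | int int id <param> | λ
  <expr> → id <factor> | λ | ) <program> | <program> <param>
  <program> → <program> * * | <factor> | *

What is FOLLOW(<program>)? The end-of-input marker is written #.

{ #, ), *, id, int, void }

In <param> → <program>: <program> is at the end, add FOLLOW(<param>) = { #, ), *, id, int, void }.
In <param> → void <program>: <program> is at the end, add FOLLOW(<param>) = { #, ), *, id, int, void }.
In <expr> → ) <program>: <program> is at the end, add FOLLOW(<expr>) = { ) }.
In <expr> → <program> <param>: add FIRST(<param>)\{λ} = { ), *, id, int, void }.
  Since <param> is nullable, also add FOLLOW(<expr>) = { ) }.
In <program> → <program> * *: add FIRST(* *) = { * }.
Union: FOLLOW(<program>) = { #, ), *, id, int, void }.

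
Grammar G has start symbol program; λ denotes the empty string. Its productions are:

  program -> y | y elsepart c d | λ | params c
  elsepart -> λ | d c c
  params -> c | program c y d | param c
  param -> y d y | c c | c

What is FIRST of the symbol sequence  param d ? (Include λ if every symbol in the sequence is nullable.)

Add FIRST(param) = { c, y }; param is not nullable, stop.

{ c, y }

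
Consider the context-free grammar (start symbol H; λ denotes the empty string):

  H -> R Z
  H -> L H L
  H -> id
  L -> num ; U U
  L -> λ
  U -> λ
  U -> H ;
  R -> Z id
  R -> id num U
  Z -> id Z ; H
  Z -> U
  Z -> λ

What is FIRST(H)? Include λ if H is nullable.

From H -> R Z: add FIRST(R) = { id, num }.
From H -> L H L: L nullable, take FIRST(L) ∪ FIRST(H) = { id, num }.
H -> id contributes {id}.
Union: FIRST(H) = { id, num }.

{ id, num }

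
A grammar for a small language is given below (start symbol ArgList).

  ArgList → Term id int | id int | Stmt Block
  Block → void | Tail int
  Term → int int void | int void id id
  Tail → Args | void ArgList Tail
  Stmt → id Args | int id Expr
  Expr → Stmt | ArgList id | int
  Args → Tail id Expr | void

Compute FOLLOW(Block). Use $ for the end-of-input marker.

{ $, id, void }

In ArgList → Stmt Block: Block is at the end, add FOLLOW(ArgList) = { $, id, void }.
Union: FOLLOW(Block) = { $, id, void }.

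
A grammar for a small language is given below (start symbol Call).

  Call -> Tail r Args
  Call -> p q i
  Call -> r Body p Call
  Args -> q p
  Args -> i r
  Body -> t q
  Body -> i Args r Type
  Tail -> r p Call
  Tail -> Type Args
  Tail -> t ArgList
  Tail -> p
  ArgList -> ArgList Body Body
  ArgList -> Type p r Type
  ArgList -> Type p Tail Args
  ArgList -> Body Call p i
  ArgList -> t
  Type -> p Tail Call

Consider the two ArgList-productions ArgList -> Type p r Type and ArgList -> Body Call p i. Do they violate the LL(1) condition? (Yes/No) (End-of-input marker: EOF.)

No

FIRST(Type p r Type) = { p } and FIRST(Body Call p i) = { i, t }.
The FIRST sets are disjoint and neither alternative is nullable — no conflict.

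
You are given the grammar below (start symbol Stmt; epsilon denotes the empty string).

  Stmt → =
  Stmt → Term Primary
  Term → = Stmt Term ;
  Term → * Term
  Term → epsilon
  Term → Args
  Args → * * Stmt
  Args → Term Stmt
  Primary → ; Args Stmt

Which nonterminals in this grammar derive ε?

Directly nullable (have an epsilon-production): Term.
No other nonterminal has a production whose RHS symbols are all nullable.

{ Term }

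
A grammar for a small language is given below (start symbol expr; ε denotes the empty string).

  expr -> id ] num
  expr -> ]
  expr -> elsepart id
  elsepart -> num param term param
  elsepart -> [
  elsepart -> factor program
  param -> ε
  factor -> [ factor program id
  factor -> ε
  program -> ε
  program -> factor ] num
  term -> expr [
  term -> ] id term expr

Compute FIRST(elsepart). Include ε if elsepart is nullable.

{ [, ], num, ε }

elsepart -> num param term param contributes {num}.
elsepart -> [ contributes {[}.
From elsepart -> factor program: factor, program nullable, take FIRST(factor) ∪ FIRST(program) = { [, ] }; also ε since the whole RHS is nullable.
Union: FIRST(elsepart) = { [, ], num, ε }.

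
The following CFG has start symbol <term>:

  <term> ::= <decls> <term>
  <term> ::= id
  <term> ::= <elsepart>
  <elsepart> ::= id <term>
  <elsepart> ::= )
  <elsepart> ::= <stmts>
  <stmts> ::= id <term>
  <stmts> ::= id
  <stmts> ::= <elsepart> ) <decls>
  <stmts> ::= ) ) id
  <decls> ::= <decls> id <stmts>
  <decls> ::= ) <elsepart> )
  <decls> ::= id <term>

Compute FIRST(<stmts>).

<stmts> ::= id <term> contributes {id}.
<stmts> ::= id contributes {id}.
From <stmts> ::= <elsepart> ) <decls>: add FIRST(<elsepart>) = { ), id }.
<stmts> ::= ) ) id contributes {)}.
Union: FIRST(<stmts>) = { ), id }.

{ ), id }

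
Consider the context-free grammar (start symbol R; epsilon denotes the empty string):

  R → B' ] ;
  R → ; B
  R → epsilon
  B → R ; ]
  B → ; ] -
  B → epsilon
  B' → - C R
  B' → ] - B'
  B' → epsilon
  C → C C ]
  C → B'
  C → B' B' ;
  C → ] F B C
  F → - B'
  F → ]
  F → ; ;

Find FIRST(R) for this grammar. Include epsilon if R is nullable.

From R → B' ] ;: B' nullable, take FIRST(B') ∪ {]} = { -, ] }.
R → ; B contributes {;}.
R → epsilon contributes epsilon.
Union: FIRST(R) = { -, ;, ], epsilon }.

{ -, ;, ], epsilon }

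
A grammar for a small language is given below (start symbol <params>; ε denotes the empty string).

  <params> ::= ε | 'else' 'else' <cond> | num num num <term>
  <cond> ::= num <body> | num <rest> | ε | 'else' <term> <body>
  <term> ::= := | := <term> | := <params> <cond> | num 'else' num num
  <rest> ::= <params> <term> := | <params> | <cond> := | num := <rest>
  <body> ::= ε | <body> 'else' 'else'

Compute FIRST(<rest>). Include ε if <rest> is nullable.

{ 'else', :=, num, ε }

From <rest> ::= <params> <term> :=: <params> nullable, take FIRST(<params>) ∪ FIRST(<term>) = { 'else', :=, num }.
From <rest> ::= <params>: add FIRST(<params>) = { 'else', num, ε } (including ε since <params> is nullable).
From <rest> ::= <cond> :=: <cond> nullable, take FIRST(<cond>) ∪ {:=} = { 'else', :=, num }.
<rest> ::= num := <rest> contributes {num}.
Union: FIRST(<rest>) = { 'else', :=, num, ε }.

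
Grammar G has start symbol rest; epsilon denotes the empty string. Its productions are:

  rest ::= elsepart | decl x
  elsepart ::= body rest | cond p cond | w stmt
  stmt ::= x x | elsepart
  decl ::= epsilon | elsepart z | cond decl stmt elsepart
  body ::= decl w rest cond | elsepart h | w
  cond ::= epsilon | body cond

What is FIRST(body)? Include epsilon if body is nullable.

From body ::= decl w rest cond: decl nullable, take FIRST(decl) ∪ {w} = { p, w, x }.
From body ::= elsepart h: add FIRST(elsepart) = { p, w, x }.
body ::= w contributes {w}.
Union: FIRST(body) = { p, w, x }.

{ p, w, x }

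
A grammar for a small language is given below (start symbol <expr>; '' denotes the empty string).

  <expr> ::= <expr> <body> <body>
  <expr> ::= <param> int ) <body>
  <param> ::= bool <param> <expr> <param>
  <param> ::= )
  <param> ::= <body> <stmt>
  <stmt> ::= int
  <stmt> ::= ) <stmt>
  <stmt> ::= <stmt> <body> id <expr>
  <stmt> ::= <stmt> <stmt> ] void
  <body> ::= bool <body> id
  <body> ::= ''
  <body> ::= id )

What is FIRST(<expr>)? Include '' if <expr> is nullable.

{ ), bool, id, int }

From <expr> ::= <expr> <body> <body>: add FIRST(<expr>) = { ), bool, id, int }.
From <expr> ::= <param> int ) <body>: add FIRST(<param>) = { ), bool, id, int }.
Union: FIRST(<expr>) = { ), bool, id, int }.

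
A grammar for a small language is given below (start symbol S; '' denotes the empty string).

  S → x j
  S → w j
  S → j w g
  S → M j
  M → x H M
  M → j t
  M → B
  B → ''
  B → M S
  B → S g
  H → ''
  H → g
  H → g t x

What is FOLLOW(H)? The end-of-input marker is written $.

In M → x H M: add FIRST(M)\{''} = { j, w, x }.
  Since M is nullable, also add FOLLOW(M) = { j, w, x }.
Union: FOLLOW(H) = { j, w, x }.

{ j, w, x }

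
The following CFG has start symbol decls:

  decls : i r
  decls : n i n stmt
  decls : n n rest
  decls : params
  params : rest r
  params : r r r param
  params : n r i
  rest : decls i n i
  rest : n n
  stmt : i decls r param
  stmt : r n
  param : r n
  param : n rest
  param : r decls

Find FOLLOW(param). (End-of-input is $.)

In params : r r r param: param is at the end, add FOLLOW(params) = { $, i, r }.
In stmt : i decls r param: param is at the end, add FOLLOW(stmt) = { $, i, r }.
Union: FOLLOW(param) = { $, i, r }.

{ $, i, r }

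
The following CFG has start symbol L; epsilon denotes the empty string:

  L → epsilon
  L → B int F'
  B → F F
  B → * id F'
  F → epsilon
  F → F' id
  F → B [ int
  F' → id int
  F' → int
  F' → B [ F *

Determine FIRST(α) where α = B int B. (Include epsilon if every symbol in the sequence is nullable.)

Add FIRST(B)\{epsilon} = { *, [, id, int }; B is nullable, continue.
int is a terminal; add {int} and stop.

{ *, [, id, int }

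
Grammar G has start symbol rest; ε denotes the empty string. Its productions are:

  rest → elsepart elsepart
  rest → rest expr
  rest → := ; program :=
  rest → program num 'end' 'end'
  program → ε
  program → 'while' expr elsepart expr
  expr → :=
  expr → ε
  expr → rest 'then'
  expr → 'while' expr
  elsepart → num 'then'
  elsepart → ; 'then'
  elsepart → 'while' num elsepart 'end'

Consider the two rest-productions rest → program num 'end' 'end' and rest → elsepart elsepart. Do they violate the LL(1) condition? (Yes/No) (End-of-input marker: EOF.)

Yes

FIRST(program num 'end' 'end') = { 'while', num } and FIRST(elsepart elsepart) = { 'while', ;, num }.
Both contain 'while', so the two alternatives are not disjoint — LL(1) conflict.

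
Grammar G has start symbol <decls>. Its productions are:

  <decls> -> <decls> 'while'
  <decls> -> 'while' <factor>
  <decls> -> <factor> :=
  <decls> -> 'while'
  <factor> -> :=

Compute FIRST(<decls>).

From <decls> -> <decls> 'while': add FIRST(<decls>) = { 'while', := }.
<decls> -> 'while' <factor> contributes {'while'}.
From <decls> -> <factor> :=: add FIRST(<factor>) = { := }.
<decls> -> 'while' contributes {'while'}.
Union: FIRST(<decls>) = { 'while', := }.

{ 'while', := }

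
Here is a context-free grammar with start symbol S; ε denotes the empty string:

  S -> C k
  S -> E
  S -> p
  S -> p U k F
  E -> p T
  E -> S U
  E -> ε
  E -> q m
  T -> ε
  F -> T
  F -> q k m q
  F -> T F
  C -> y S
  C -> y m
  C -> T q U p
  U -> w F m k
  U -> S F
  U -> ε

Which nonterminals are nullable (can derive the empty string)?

{ E, F, S, T, U }

Directly nullable (have an ε-production): E, T, U.
S -> E with every symbol nullable, so S is nullable.
F -> T with every symbol nullable, so F is nullable.
No other nonterminal has a production whose RHS symbols are all nullable.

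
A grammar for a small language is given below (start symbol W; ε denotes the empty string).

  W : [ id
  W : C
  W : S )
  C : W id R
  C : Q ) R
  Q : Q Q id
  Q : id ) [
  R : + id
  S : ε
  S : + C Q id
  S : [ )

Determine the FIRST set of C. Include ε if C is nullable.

From C : W id R: add FIRST(W) = { ), +, [, id }.
From C : Q ) R: add FIRST(Q) = { id }.
Union: FIRST(C) = { ), +, [, id }.

{ ), +, [, id }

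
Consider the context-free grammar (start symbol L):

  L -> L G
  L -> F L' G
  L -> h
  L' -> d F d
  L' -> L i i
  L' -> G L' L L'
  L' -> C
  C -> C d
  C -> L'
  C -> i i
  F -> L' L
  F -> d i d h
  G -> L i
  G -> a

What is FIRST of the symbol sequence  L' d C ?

Add FIRST(L') = { a, d, h, i }; L' is not nullable, stop.

{ a, d, h, i }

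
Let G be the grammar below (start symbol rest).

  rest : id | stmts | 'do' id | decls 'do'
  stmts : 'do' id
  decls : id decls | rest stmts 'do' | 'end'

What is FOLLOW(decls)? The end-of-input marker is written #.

{ 'do' }

In rest : decls 'do': add FIRST('do') = { 'do' }.
In decls : id decls: decls is at the end, add FOLLOW(decls) = { 'do' }.
Union: FOLLOW(decls) = { 'do' }.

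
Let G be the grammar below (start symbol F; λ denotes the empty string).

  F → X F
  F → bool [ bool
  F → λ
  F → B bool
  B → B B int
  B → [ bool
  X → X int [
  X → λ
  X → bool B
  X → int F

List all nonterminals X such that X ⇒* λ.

Directly nullable (have an λ-production): F, X.
No other nonterminal has a production whose RHS symbols are all nullable.

{ F, X }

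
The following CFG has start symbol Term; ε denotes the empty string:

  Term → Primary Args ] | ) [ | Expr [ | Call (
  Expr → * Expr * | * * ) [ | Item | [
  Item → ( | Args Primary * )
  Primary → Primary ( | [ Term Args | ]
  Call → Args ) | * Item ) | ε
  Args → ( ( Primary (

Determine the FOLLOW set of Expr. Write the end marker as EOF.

In Term → Expr [: add FIRST([) = { [ }.
In Expr → * Expr *: add FIRST(*) = { * }.
Union: FOLLOW(Expr) = { *, [ }.

{ *, [ }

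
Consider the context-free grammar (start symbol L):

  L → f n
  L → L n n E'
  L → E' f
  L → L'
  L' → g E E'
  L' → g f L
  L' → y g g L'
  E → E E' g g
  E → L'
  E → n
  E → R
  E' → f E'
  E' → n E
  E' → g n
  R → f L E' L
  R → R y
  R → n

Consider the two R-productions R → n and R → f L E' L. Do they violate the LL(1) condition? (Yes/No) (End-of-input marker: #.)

FIRST(n) = { n } and FIRST(f L E' L) = { f }.
The FIRST sets are disjoint and neither alternative is nullable — no conflict.

No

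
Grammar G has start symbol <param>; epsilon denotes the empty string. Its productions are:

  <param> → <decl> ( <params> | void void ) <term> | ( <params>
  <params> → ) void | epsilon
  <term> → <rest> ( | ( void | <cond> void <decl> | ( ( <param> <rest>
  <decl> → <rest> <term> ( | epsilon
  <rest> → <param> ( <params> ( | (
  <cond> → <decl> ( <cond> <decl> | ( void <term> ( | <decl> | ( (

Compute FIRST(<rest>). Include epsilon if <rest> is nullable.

{ (, void }

From <rest> → <param> ( <params> (: add FIRST(<param>) = { (, void }.
<rest> → ( contributes {(}.
Union: FIRST(<rest>) = { (, void }.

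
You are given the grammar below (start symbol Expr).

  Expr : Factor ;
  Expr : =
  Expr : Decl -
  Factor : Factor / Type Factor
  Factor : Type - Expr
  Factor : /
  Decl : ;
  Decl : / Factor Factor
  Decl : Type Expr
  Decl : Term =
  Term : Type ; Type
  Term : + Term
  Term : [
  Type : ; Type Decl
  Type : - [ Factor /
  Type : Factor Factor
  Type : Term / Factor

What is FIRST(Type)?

Type : ; Type Decl contributes {;}.
Type : - [ Factor / contributes {-}.
From Type : Factor Factor: add FIRST(Factor) = { +, -, /, ;, [ }.
From Type : Term / Factor: add FIRST(Term) = { +, -, /, ;, [ }.
Union: FIRST(Type) = { +, -, /, ;, [ }.

{ +, -, /, ;, [ }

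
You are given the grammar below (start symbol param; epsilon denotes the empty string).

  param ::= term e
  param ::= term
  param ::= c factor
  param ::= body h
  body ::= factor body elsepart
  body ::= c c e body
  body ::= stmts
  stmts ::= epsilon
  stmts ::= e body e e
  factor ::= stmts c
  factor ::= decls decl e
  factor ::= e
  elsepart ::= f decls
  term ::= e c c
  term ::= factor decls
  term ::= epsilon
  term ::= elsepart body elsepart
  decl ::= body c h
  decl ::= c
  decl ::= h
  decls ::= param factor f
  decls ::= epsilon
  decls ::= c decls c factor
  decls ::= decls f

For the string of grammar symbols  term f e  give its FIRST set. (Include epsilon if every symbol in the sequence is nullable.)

Add FIRST(term)\{epsilon} = { c, e, f, h }; term is nullable, continue.
f is a terminal; add {f} and stop.

{ c, e, f, h }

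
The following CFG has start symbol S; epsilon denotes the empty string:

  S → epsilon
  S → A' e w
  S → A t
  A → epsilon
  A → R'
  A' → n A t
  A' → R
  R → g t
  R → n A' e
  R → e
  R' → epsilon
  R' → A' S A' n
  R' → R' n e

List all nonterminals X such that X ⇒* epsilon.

{ A, R', S }

Directly nullable (have an epsilon-production): S, A, R'.
No other nonterminal has a production whose RHS symbols are all nullable.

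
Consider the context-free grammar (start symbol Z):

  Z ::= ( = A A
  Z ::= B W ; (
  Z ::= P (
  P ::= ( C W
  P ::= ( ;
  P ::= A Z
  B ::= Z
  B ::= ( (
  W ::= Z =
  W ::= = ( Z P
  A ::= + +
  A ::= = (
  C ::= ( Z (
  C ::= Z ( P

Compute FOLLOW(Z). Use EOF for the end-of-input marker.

Z is the start symbol, so EOF ∈ FOLLOW(Z).
In P ::= A Z: Z is at the end, add FOLLOW(P) = { (, +, ;, = }.
In B ::= Z: Z is at the end, add FOLLOW(B) = { (, +, = }.
In W ::= Z =: add FIRST(=) = { = }.
In W ::= = ( Z P: add FIRST(P) = { (, +, = }.
In C ::= ( Z (: add FIRST(() = { ( }.
In C ::= Z ( P: add FIRST(( P) = { ( }.
Union: FOLLOW(Z) = { EOF, (, +, ;, = }.

{ EOF, (, +, ;, = }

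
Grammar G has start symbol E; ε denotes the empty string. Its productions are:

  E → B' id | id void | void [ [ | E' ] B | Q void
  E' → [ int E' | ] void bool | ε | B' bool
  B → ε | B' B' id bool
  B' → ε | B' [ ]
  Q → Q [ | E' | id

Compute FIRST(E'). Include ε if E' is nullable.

E' → [ int E' contributes {[}.
E' → ] void bool contributes {]}.
E' → ε contributes ε.
From E' → B' bool: B' nullable, take FIRST(B') ∪ {bool} = { [, bool }.
Union: FIRST(E') = { [, ], bool, ε }.

{ [, ], bool, ε }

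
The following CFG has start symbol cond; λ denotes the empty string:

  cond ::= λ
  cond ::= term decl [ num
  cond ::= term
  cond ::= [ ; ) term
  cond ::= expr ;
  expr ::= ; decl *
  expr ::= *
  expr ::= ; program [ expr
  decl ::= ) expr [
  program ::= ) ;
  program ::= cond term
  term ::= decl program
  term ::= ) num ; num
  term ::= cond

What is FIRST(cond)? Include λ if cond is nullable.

{ ), *, ;, [, λ }

cond ::= λ contributes λ.
From cond ::= term decl [ num: term nullable, take FIRST(term) ∪ FIRST(decl) = { ), *, ;, [ }.
From cond ::= term: add FIRST(term) = { ), *, ;, [, λ } (including λ since term is nullable).
cond ::= [ ; ) term contributes {[}.
From cond ::= expr ;: add FIRST(expr) = { *, ; }.
Union: FIRST(cond) = { ), *, ;, [, λ }.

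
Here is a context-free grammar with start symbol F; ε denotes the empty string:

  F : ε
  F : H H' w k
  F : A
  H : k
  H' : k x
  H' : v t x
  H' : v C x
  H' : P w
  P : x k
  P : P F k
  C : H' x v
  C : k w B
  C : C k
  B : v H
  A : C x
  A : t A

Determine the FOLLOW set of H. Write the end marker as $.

In F : H H' w k: add FIRST(H' w k) = { k, v, x }.
In B : v H: H is at the end, add FOLLOW(B) = { k, x }.
Union: FOLLOW(H) = { k, v, x }.

{ k, v, x }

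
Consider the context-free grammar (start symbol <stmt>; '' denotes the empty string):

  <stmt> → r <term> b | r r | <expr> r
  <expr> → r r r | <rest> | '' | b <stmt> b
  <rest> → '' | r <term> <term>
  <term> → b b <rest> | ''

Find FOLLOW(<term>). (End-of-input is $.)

In <stmt> → r <term> b: add FIRST(b) = { b }.
In <rest> → r <term> <term>: add FIRST(<term>)\{''} = { b }.
  Since <term> is nullable, also add FOLLOW(<rest>) = { b, r }.
In <rest> → r <term> <term>: <term> is at the end, add FOLLOW(<rest>) = { b, r }.
Union: FOLLOW(<term>) = { b, r }.

{ b, r }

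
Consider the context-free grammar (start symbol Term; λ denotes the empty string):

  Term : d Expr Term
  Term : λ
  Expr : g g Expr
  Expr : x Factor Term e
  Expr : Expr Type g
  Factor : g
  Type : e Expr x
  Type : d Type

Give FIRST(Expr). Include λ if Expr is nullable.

{ g, x }

Expr : g g Expr contributes {g}.
Expr : x Factor Term e contributes {x}.
From Expr : Expr Type g: add FIRST(Expr) = { g, x }.
Union: FIRST(Expr) = { g, x }.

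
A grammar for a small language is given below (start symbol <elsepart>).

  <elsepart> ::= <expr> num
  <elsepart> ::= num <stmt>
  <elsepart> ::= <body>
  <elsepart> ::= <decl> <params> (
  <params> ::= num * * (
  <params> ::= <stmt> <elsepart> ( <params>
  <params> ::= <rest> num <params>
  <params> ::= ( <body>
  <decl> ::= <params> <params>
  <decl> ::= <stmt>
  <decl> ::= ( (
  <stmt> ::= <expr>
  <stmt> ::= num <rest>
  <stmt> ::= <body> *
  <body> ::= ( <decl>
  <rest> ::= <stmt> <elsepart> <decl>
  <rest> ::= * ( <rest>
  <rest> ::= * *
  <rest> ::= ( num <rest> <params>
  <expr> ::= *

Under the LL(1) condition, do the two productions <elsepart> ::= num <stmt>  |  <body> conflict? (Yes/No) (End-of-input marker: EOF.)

No

FIRST(num <stmt>) = { num } and FIRST(<body>) = { ( }.
The FIRST sets are disjoint and neither alternative is nullable — no conflict.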